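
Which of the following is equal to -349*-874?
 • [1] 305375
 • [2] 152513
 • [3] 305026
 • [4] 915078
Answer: 3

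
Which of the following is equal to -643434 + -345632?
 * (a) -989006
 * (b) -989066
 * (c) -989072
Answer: b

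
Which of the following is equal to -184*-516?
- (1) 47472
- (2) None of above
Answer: 2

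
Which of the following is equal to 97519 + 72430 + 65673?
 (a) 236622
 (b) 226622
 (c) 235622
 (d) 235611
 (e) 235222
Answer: c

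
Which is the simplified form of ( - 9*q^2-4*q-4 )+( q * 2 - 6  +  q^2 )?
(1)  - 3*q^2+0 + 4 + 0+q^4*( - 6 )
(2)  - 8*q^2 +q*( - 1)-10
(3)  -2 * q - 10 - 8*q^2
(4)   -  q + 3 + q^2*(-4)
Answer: 3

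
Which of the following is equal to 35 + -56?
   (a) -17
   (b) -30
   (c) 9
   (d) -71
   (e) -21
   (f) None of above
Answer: e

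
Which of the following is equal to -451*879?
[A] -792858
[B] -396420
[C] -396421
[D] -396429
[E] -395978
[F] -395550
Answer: D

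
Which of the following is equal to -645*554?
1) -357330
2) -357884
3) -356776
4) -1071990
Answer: 1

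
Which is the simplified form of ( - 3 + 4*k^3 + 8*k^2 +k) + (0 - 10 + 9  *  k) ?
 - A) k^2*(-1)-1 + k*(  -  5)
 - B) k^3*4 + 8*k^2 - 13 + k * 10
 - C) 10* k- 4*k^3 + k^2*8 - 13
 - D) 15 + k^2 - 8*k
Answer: B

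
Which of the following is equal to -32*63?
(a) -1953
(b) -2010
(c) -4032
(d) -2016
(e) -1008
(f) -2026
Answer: d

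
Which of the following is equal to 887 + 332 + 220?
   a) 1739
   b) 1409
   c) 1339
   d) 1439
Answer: d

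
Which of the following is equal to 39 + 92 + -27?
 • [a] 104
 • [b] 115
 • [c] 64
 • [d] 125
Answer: a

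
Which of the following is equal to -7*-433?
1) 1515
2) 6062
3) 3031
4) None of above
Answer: 3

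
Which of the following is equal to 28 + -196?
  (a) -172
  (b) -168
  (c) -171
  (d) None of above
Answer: b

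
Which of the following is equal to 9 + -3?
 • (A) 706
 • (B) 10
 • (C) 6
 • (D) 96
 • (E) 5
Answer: C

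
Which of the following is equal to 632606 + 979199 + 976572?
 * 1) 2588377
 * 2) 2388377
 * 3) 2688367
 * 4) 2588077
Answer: 1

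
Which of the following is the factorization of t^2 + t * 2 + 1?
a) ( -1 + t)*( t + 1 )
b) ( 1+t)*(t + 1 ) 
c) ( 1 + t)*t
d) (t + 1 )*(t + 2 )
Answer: b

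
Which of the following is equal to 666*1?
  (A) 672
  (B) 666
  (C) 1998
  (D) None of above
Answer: B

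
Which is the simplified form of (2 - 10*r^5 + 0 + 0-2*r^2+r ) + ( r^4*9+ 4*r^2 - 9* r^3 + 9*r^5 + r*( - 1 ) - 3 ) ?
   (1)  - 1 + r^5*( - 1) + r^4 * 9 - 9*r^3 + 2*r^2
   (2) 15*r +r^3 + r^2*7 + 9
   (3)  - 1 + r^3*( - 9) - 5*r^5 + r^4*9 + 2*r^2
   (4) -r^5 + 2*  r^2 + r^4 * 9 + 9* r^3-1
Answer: 1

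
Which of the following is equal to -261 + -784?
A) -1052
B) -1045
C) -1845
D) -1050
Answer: B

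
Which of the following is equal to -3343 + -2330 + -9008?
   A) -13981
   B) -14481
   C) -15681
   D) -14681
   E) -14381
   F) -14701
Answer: D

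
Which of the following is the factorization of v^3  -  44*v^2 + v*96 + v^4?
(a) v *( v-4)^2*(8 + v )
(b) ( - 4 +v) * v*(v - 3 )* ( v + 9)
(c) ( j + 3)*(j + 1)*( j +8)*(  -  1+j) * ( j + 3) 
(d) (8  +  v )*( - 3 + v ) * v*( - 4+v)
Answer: d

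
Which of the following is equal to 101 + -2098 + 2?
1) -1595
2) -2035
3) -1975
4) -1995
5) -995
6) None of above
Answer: 4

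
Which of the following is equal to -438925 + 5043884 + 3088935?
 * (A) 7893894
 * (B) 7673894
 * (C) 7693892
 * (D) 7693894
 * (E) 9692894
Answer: D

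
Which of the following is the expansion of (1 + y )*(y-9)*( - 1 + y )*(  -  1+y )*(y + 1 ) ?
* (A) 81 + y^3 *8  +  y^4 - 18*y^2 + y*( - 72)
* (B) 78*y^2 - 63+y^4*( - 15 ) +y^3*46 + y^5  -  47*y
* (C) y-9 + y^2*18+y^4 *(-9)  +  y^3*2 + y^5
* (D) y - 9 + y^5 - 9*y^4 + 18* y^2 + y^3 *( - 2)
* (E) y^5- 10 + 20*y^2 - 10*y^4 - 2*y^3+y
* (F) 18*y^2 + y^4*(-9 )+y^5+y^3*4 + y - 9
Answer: D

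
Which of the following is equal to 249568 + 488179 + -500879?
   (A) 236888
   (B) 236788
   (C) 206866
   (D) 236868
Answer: D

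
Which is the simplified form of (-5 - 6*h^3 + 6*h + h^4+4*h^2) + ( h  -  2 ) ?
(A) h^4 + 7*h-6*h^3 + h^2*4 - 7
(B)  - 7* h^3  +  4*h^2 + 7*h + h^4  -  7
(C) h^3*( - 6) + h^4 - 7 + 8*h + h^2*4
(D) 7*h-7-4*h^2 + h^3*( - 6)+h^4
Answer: A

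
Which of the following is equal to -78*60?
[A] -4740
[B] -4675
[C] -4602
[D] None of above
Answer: D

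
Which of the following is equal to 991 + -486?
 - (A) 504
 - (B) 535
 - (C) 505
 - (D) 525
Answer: C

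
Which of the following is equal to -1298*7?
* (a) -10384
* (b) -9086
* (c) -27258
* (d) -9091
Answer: b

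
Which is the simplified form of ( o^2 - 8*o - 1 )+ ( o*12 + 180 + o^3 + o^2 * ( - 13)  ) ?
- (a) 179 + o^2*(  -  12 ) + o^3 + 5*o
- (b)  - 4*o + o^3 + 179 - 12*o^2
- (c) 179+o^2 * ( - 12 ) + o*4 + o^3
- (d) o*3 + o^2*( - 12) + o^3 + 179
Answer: c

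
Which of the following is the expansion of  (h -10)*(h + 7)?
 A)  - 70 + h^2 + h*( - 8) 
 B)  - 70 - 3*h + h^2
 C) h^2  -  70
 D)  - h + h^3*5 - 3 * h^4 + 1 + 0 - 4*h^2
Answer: B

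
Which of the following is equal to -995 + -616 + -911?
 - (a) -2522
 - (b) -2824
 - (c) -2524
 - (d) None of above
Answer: a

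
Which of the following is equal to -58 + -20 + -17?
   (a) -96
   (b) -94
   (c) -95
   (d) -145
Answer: c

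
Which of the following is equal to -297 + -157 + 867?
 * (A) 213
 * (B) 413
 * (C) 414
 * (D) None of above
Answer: B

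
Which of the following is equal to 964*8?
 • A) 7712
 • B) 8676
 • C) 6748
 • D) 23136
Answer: A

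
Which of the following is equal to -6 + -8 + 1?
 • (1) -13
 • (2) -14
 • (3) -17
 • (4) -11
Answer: 1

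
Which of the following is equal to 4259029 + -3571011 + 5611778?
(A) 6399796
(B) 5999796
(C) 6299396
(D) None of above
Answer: D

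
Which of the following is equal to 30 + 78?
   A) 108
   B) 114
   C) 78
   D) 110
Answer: A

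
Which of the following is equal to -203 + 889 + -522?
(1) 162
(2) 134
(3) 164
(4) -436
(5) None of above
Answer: 3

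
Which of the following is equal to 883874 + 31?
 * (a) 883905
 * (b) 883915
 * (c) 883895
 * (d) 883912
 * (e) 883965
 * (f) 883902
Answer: a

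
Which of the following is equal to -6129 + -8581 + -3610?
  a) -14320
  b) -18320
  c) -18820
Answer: b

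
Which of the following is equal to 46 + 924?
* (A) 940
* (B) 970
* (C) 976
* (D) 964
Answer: B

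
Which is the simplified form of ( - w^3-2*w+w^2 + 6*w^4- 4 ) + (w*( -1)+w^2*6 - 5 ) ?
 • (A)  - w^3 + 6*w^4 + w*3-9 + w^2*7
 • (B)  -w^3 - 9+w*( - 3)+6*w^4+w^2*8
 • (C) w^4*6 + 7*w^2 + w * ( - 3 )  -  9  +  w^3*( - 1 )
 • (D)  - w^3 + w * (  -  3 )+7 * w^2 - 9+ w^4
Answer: C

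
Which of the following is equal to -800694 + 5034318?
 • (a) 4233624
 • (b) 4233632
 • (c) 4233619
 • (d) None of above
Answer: a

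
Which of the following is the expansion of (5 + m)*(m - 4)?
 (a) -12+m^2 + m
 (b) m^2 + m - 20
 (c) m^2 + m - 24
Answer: b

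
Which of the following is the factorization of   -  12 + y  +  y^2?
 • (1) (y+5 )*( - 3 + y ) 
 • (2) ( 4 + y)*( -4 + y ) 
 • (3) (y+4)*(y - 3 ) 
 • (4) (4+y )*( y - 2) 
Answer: 3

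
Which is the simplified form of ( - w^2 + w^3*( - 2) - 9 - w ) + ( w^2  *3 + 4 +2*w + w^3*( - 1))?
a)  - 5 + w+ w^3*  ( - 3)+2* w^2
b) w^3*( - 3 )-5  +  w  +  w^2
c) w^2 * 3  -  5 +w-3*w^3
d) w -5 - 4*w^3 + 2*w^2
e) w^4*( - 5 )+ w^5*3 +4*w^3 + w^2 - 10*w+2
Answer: a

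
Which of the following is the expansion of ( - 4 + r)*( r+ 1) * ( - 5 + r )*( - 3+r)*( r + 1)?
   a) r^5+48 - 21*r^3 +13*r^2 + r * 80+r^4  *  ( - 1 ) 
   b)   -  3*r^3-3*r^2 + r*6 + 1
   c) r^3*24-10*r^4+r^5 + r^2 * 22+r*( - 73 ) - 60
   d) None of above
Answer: c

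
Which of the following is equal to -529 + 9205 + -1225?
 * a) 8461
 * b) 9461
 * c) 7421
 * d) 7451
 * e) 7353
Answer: d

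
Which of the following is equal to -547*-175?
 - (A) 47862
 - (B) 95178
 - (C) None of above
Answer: C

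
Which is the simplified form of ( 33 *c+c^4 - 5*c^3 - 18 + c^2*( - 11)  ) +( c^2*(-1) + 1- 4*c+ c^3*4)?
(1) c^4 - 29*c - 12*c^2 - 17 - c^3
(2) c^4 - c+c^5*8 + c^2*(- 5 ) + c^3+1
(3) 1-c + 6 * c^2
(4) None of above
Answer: 4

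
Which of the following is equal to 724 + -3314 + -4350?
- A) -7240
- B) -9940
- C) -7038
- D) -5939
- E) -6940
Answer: E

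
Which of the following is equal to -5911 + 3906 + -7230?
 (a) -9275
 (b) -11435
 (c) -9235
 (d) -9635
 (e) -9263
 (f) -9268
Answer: c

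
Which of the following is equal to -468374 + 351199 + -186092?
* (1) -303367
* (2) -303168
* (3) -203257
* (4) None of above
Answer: 4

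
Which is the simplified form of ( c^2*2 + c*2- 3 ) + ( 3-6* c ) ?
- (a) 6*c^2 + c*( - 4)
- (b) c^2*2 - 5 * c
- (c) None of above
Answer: c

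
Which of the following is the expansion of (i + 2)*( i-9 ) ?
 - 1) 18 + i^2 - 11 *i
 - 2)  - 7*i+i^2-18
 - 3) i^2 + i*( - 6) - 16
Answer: 2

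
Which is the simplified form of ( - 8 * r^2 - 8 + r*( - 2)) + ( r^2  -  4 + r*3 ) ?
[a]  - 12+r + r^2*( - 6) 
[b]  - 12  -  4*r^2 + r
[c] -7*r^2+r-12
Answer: c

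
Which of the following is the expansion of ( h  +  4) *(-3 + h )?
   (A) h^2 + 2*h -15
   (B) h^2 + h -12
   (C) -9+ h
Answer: B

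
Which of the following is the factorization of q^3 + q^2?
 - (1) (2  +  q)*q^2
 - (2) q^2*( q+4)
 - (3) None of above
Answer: 3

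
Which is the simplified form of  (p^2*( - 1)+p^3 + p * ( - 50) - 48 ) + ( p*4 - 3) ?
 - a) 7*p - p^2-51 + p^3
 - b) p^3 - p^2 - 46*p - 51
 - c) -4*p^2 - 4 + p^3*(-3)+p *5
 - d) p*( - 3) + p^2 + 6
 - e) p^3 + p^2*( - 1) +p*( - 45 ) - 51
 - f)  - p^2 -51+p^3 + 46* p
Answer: b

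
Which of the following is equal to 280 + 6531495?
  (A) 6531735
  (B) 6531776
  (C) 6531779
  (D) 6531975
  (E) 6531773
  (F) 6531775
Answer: F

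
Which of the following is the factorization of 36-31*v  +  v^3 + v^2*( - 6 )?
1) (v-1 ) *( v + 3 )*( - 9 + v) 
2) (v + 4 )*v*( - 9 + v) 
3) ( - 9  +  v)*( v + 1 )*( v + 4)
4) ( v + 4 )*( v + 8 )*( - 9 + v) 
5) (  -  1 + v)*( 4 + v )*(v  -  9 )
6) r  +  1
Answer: 5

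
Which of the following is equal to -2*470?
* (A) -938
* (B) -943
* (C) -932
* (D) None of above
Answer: D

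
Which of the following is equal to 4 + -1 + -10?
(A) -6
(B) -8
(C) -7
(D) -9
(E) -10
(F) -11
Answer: C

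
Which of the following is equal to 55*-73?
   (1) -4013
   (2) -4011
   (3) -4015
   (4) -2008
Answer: 3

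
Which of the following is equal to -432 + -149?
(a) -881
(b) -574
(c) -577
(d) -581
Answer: d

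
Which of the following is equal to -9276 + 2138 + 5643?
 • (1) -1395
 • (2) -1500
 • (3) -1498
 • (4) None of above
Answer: 4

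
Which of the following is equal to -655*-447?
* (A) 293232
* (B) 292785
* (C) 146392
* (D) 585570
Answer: B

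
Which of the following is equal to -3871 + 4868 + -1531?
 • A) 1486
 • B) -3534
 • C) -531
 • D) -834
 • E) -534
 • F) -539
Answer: E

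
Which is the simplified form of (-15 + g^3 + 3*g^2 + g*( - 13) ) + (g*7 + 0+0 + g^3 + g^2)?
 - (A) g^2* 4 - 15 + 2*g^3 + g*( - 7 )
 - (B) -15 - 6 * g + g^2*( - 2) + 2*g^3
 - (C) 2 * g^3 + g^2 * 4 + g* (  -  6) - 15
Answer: C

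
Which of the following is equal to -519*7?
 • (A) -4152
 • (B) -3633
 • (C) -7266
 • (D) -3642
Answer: B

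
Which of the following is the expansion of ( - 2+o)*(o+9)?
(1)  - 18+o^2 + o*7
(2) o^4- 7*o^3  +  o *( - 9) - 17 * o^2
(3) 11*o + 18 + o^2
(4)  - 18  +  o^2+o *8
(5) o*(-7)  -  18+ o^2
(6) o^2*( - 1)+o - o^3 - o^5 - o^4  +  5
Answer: 1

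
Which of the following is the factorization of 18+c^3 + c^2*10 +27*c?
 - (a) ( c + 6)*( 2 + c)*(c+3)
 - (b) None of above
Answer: b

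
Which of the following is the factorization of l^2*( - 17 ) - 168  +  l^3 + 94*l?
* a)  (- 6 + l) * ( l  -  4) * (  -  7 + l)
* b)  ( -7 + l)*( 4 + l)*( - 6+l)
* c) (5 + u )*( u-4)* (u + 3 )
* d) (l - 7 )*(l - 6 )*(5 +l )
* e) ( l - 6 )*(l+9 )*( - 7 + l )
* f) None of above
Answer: a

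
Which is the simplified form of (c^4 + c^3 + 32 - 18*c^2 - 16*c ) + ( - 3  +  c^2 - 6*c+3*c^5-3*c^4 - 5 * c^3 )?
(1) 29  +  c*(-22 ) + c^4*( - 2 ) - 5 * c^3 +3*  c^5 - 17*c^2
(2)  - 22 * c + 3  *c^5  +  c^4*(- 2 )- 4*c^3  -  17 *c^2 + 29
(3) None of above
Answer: 2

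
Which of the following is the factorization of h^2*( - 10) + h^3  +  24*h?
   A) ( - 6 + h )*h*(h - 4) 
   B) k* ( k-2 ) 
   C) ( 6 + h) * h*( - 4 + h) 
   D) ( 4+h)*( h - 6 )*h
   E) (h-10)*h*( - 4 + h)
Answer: A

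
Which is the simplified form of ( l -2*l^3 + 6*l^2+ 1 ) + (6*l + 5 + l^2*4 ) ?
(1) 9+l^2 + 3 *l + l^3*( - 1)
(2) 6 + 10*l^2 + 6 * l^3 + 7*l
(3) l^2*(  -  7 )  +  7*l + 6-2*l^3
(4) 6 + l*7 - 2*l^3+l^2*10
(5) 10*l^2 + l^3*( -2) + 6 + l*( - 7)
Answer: 4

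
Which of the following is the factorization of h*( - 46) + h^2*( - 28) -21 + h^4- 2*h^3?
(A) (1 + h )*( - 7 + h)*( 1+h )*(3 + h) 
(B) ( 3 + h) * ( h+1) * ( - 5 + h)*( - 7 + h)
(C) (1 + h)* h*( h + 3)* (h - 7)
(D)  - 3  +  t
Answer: A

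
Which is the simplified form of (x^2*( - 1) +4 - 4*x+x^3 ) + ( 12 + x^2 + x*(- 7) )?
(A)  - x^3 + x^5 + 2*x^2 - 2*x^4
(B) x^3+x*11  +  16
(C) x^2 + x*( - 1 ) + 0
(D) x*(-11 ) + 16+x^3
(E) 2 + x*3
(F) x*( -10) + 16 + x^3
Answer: D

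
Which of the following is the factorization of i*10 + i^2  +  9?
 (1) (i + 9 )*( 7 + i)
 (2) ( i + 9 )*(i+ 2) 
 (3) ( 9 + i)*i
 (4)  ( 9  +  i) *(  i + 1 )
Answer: 4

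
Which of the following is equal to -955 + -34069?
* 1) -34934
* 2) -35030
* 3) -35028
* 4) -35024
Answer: 4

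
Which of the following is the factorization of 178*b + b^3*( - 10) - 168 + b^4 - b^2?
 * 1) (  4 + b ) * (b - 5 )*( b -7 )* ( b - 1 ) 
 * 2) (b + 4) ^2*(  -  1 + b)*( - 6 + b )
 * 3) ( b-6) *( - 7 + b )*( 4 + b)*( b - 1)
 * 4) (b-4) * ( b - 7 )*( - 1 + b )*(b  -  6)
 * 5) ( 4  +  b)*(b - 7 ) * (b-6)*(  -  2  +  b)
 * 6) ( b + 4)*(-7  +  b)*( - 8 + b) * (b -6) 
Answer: 3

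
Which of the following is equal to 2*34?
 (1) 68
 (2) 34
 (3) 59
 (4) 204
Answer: 1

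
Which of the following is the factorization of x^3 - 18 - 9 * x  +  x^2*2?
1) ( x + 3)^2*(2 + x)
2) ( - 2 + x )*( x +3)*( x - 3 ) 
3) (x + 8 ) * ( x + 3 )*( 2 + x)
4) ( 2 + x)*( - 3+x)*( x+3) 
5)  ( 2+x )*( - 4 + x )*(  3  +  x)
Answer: 4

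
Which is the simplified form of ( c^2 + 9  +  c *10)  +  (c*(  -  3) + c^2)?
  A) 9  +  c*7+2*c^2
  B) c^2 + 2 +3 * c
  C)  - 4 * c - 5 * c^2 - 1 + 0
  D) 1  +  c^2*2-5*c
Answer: A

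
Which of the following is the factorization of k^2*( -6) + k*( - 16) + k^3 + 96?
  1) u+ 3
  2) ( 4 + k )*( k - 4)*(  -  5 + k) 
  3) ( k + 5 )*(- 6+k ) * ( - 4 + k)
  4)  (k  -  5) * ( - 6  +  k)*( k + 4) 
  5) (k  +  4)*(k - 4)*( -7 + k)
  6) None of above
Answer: 6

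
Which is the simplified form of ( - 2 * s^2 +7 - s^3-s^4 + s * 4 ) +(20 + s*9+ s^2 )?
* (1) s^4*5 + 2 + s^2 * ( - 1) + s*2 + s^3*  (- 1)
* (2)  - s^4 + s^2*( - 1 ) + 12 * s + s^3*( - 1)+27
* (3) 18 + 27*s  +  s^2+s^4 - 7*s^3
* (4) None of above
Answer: 4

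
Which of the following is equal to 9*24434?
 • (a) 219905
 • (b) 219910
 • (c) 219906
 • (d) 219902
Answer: c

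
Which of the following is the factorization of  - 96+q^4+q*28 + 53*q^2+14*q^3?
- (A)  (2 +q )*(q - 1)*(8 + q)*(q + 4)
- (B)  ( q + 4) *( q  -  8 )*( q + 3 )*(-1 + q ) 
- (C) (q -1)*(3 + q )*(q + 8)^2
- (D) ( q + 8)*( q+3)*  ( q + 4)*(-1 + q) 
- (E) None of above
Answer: D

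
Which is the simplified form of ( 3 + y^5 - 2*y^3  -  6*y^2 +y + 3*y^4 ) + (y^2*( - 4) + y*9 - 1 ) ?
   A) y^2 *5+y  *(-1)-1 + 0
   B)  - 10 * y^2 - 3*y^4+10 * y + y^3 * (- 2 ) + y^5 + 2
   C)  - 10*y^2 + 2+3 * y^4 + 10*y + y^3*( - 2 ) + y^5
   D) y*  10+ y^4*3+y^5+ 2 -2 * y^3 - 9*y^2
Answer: C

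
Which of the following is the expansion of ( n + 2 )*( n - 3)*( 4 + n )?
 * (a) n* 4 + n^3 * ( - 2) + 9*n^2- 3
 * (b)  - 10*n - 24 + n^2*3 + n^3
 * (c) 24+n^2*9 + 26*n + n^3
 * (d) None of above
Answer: b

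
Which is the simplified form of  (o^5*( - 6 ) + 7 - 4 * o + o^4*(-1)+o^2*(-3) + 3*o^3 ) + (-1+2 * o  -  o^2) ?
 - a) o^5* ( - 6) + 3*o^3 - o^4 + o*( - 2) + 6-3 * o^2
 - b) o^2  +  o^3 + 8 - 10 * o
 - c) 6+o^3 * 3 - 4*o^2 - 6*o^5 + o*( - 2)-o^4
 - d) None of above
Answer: c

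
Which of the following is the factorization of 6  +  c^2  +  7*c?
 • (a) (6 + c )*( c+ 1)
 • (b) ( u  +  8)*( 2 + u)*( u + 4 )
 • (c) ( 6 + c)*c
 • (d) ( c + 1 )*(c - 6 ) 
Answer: a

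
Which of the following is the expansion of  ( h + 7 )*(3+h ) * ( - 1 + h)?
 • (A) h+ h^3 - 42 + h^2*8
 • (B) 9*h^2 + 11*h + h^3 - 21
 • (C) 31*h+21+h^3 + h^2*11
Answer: B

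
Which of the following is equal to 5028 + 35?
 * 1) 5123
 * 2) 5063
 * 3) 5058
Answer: 2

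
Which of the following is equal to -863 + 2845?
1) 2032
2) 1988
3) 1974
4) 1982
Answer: 4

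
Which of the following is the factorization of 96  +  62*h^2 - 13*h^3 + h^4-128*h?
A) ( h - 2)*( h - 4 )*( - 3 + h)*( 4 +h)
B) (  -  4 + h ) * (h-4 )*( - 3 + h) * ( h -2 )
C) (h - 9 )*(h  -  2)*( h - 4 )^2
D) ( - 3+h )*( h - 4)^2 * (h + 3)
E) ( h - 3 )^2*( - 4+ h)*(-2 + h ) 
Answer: B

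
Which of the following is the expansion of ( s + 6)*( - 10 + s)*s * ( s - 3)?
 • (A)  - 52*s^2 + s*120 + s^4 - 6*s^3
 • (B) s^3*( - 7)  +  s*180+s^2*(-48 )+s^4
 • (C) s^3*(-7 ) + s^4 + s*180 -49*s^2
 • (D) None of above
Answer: B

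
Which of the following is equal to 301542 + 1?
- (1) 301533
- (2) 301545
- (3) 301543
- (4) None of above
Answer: 3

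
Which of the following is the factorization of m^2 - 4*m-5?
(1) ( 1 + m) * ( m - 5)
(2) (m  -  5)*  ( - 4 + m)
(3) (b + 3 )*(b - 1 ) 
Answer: 1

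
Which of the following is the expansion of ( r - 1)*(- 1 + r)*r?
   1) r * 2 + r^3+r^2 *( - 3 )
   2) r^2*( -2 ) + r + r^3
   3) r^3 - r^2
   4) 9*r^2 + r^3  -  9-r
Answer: 2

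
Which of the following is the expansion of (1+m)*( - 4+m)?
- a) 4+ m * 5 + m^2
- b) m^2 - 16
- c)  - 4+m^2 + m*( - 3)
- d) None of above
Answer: c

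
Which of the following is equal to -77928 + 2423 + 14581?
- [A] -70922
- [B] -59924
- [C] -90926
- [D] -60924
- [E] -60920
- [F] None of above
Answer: D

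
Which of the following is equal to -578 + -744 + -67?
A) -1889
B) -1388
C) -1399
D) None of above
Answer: D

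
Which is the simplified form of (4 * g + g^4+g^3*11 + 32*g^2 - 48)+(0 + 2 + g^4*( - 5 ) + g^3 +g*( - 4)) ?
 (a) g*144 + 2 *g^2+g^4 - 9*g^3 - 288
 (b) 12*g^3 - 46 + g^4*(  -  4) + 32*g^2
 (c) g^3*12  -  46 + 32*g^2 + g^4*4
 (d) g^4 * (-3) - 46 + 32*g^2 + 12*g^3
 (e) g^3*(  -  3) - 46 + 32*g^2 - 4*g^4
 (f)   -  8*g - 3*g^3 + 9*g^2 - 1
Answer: b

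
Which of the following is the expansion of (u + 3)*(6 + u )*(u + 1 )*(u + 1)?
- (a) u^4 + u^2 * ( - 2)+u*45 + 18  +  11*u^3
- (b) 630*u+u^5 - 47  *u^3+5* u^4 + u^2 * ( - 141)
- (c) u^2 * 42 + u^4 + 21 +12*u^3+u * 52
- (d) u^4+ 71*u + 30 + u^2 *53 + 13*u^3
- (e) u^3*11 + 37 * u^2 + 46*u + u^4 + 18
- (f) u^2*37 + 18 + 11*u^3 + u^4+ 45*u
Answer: f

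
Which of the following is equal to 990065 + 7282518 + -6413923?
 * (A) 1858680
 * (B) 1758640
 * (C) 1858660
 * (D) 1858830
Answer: C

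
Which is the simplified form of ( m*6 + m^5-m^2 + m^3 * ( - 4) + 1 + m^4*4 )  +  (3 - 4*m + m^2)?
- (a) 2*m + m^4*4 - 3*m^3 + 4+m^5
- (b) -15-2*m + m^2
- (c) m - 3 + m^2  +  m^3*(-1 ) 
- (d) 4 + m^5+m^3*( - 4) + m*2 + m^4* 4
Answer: d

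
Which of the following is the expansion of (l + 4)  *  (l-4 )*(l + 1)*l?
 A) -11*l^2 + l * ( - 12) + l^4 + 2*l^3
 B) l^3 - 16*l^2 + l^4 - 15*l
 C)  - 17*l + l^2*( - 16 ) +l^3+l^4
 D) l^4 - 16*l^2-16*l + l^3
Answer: D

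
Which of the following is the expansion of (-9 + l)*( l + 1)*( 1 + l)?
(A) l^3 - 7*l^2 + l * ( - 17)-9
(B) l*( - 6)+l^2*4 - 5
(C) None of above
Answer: A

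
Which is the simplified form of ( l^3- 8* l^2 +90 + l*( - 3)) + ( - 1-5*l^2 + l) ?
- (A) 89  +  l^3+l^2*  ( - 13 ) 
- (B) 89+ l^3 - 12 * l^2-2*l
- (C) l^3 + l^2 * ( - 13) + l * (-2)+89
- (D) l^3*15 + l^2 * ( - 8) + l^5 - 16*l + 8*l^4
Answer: C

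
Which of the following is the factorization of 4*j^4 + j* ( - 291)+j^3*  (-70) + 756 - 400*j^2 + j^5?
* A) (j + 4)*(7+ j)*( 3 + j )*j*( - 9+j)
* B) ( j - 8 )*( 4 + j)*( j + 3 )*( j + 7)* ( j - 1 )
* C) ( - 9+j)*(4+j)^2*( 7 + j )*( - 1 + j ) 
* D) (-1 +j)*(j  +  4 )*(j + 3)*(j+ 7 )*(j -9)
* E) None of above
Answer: D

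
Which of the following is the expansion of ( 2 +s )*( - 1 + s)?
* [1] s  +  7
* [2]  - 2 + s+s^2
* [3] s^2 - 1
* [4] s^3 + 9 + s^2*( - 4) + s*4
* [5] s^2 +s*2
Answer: 2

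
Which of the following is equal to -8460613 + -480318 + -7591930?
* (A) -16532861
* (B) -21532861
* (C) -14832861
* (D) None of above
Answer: A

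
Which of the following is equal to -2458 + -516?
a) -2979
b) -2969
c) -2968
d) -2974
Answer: d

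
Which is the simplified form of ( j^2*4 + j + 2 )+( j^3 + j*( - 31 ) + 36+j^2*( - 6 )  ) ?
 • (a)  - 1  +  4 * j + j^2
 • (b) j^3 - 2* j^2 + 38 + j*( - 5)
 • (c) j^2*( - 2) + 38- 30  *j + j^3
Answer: c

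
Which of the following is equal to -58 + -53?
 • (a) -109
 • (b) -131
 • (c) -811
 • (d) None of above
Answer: d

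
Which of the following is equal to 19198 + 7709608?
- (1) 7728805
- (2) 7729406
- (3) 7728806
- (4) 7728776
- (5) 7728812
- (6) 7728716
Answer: 3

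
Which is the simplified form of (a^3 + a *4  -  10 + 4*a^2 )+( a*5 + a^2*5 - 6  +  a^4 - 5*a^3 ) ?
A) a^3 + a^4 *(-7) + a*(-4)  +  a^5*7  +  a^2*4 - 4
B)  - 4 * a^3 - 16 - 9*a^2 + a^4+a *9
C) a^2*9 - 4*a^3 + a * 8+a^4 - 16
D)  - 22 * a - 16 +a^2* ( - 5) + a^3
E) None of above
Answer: E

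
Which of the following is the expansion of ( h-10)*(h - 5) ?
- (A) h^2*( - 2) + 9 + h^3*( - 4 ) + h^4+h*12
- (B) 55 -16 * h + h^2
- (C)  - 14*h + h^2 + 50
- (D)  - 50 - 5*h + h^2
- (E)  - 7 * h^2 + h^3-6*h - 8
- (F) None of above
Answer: F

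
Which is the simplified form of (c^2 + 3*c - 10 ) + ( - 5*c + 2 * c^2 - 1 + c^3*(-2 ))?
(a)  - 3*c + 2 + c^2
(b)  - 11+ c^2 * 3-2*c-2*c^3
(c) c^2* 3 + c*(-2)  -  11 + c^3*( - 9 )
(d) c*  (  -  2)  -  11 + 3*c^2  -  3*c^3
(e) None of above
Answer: b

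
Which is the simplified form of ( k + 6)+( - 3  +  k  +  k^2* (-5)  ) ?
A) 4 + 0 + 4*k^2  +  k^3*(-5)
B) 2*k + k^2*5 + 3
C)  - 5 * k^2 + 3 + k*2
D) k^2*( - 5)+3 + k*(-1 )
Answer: C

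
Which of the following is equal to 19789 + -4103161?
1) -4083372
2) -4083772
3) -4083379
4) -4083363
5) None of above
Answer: 1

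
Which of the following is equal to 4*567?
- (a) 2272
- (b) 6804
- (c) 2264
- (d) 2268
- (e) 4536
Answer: d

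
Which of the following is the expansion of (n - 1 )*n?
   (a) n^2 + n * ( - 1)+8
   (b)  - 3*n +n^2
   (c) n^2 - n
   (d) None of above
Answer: c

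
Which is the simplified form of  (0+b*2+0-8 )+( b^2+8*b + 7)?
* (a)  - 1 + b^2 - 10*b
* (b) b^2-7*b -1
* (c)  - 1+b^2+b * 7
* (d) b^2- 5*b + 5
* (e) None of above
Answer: e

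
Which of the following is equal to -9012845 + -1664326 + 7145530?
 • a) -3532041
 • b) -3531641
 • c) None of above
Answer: b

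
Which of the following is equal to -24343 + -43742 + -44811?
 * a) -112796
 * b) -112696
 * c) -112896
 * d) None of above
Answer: c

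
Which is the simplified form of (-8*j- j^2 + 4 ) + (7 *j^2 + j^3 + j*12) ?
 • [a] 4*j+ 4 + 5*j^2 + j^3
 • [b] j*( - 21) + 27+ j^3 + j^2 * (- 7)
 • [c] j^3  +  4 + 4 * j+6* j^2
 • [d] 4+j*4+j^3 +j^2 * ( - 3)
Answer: c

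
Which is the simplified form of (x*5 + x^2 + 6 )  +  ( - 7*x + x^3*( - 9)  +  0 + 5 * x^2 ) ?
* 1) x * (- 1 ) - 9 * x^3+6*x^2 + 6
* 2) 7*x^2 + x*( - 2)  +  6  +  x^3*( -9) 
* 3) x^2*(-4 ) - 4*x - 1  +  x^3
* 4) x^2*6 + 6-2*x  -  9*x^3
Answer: 4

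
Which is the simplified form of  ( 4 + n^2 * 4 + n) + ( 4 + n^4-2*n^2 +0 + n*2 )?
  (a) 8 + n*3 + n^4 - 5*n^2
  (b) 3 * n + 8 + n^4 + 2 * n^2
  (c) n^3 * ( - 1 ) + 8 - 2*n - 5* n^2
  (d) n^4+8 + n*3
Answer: b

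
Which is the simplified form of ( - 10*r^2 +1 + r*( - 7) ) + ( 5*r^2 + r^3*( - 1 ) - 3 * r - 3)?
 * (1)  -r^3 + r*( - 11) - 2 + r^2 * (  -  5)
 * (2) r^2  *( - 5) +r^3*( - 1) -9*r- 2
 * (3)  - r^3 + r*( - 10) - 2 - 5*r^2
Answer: 3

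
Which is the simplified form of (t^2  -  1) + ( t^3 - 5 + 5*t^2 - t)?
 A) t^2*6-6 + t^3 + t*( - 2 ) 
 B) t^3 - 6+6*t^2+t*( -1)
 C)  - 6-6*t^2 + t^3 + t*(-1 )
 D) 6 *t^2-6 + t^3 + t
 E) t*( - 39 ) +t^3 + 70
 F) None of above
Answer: B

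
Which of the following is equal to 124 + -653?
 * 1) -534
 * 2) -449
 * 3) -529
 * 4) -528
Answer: 3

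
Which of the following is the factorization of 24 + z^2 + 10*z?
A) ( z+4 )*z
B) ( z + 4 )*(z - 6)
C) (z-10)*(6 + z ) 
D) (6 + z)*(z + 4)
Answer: D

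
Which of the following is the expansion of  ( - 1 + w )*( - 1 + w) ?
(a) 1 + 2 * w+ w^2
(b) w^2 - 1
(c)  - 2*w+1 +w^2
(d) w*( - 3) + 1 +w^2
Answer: c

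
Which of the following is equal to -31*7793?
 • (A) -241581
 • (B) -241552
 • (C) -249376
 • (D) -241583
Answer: D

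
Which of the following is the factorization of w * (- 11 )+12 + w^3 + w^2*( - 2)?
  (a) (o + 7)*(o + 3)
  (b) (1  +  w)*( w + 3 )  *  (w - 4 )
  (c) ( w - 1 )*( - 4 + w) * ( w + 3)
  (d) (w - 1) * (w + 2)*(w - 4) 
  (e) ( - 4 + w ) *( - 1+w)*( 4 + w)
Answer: c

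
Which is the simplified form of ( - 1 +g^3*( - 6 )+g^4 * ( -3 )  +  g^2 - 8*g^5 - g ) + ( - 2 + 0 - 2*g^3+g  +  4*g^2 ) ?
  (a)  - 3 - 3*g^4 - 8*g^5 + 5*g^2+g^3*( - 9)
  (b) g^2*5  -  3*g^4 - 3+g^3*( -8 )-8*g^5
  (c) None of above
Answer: b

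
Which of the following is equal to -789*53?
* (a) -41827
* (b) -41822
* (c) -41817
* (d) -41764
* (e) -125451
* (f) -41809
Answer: c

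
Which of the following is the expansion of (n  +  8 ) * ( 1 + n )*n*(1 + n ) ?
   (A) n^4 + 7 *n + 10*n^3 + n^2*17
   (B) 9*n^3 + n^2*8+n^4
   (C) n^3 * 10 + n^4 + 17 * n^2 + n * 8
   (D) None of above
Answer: C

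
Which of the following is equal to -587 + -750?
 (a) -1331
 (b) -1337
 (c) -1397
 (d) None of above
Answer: b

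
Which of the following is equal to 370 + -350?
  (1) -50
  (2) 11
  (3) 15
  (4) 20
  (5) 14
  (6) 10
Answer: 4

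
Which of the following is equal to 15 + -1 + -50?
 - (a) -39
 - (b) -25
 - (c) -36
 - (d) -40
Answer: c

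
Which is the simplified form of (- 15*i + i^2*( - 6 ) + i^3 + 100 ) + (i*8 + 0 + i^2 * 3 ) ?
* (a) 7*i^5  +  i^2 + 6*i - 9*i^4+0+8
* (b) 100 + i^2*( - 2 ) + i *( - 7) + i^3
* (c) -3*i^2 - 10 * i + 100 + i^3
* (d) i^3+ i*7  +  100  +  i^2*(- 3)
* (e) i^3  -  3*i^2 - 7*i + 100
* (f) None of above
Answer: e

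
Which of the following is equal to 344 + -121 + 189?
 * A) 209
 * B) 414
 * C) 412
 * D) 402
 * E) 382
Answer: C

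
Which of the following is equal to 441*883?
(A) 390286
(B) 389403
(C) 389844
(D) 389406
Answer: B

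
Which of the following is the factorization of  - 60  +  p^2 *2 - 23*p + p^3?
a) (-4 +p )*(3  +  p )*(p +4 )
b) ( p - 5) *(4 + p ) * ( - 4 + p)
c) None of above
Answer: c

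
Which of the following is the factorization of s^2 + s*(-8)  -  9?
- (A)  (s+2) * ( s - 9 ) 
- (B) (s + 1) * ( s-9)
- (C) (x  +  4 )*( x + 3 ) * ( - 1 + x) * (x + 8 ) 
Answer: B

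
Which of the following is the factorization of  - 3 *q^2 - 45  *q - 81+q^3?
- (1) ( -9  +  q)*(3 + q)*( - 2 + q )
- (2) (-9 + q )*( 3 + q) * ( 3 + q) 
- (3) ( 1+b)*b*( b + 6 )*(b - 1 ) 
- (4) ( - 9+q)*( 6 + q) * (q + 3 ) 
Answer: 2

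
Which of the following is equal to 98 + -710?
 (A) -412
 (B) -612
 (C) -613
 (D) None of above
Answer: B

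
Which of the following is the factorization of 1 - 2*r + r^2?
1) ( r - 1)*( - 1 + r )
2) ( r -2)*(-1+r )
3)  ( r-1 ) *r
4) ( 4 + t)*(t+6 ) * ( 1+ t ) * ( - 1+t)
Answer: 1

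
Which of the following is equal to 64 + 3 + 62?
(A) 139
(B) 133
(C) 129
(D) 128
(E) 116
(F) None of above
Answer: C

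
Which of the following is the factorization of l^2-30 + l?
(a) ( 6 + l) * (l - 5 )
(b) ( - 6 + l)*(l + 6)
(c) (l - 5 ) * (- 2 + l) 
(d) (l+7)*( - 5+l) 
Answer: a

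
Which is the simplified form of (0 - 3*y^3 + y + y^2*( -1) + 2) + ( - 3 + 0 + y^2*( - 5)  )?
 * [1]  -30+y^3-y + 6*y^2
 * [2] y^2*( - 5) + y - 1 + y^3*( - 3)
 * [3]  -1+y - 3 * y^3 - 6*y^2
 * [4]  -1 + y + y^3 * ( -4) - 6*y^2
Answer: 3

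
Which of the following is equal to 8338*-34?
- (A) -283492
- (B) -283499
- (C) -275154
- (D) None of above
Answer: A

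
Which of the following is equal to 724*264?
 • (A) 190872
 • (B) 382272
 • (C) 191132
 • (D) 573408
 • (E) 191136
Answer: E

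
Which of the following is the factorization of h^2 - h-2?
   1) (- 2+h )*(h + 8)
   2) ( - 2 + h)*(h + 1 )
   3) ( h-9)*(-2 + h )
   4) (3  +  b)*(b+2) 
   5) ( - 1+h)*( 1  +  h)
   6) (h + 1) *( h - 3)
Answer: 2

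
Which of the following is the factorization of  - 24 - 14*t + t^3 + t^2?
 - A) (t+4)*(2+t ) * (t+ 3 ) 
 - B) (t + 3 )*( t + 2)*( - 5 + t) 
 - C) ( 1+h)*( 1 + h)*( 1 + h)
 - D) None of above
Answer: D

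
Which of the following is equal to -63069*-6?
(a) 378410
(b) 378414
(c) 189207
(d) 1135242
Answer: b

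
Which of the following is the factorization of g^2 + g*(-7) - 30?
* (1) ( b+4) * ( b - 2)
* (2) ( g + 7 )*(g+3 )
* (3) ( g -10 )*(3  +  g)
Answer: 3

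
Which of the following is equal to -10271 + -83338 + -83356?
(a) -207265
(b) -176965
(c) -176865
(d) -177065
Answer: b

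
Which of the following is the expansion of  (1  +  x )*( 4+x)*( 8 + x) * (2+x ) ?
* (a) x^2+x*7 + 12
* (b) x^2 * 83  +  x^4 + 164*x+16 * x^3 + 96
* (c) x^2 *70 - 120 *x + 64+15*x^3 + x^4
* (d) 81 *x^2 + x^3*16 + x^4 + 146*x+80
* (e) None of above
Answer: e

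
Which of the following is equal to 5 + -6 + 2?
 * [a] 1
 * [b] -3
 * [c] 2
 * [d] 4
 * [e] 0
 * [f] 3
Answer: a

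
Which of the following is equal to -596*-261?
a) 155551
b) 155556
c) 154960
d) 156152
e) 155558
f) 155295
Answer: b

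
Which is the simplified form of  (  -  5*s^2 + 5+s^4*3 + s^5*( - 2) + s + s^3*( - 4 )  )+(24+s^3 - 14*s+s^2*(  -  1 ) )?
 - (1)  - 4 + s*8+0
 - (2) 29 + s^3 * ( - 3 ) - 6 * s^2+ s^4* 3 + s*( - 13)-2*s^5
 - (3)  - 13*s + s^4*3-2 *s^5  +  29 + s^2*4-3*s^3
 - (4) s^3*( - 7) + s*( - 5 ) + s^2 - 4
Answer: 2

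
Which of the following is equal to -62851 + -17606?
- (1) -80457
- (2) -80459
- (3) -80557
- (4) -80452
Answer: 1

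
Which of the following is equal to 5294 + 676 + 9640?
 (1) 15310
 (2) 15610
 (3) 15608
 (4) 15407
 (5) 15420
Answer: 2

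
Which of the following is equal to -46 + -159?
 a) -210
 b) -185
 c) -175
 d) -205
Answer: d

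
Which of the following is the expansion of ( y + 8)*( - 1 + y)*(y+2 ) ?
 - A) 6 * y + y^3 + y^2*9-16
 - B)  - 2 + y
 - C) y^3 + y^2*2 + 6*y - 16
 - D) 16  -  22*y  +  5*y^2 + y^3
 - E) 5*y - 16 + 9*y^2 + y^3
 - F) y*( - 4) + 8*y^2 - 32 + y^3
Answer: A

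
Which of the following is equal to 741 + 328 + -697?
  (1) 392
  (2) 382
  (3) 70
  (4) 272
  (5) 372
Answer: 5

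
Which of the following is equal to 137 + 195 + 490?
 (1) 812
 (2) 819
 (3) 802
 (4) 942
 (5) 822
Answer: 5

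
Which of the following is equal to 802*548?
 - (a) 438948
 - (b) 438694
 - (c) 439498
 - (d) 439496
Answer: d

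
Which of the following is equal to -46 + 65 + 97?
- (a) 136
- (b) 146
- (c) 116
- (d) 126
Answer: c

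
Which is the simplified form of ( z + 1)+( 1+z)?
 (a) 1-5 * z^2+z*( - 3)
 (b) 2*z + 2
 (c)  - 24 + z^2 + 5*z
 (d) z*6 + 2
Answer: b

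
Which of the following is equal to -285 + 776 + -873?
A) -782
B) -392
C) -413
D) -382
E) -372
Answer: D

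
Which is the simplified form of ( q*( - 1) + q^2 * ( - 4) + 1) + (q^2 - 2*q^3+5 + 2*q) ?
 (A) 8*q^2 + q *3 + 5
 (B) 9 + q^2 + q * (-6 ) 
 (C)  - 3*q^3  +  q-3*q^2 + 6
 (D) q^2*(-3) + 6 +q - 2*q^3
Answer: D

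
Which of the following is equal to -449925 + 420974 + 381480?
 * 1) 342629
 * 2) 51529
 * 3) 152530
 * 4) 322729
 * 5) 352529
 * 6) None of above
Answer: 5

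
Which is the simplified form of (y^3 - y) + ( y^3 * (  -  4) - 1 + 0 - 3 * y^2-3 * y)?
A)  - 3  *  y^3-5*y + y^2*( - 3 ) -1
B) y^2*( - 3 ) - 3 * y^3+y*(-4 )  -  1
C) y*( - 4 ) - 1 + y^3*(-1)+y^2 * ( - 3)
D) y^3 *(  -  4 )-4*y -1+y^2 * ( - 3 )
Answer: B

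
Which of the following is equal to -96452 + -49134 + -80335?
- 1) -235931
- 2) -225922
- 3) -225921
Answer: 3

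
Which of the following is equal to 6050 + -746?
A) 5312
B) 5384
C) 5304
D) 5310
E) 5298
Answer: C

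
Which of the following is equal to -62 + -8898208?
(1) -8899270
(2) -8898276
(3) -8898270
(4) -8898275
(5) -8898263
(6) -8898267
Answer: 3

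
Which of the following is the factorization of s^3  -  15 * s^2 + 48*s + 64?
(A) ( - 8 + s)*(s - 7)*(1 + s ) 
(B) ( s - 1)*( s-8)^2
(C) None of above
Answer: C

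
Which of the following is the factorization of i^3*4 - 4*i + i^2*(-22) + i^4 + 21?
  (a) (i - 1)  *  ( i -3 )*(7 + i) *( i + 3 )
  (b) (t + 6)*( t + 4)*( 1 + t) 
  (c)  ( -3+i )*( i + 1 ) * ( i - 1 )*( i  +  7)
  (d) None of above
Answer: c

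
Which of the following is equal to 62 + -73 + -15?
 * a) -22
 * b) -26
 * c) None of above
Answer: b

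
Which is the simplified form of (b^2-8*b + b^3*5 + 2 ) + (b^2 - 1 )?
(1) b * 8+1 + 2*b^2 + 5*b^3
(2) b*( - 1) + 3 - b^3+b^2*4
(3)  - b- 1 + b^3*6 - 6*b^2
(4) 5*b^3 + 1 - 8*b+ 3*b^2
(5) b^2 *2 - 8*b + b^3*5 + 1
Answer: 5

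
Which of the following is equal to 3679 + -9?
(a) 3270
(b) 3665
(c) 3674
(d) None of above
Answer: d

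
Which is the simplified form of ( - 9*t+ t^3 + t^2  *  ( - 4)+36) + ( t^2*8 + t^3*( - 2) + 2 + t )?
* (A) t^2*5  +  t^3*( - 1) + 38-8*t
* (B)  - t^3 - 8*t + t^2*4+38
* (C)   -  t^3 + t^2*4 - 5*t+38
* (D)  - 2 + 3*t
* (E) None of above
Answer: B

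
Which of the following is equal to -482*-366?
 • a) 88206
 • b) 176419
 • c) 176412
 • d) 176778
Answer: c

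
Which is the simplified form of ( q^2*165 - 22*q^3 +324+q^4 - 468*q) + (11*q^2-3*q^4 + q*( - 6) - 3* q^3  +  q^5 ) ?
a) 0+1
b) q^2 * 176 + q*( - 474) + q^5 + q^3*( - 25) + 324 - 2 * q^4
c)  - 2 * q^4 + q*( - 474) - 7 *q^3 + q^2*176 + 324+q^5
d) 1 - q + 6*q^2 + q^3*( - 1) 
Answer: b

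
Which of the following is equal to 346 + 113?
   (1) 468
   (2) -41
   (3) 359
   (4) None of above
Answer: 4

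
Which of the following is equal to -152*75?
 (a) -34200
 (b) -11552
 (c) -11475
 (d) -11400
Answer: d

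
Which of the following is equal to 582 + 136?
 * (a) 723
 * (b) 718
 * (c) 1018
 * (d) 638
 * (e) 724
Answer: b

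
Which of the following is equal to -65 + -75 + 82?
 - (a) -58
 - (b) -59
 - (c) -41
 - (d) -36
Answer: a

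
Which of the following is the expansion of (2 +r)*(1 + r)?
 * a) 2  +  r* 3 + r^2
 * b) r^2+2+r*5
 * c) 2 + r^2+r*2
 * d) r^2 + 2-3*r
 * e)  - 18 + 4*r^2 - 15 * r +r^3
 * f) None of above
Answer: a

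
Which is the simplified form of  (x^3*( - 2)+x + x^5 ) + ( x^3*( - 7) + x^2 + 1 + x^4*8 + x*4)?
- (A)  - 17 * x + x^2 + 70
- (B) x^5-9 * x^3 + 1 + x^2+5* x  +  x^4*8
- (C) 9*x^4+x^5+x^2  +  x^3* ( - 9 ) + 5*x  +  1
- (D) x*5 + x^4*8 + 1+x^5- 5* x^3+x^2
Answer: B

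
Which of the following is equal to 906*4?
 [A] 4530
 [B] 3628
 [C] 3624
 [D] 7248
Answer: C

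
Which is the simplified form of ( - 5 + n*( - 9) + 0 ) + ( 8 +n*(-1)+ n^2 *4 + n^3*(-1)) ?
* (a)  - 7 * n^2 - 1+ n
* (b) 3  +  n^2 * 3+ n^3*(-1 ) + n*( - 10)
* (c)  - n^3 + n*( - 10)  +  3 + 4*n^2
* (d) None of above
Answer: c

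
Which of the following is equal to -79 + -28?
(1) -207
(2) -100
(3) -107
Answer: 3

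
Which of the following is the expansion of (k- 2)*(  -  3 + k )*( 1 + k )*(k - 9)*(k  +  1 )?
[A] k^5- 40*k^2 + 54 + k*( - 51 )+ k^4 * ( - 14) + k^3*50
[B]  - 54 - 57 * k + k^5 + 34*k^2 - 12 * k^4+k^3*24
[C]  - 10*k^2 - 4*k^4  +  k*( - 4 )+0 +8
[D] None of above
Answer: B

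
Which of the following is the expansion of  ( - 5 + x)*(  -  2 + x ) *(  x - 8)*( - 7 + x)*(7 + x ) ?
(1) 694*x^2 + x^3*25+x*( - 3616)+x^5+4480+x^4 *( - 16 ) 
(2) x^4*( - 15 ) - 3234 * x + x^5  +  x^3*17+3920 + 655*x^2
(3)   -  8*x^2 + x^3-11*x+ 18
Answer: 2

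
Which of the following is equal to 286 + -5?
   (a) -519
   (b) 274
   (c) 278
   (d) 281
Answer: d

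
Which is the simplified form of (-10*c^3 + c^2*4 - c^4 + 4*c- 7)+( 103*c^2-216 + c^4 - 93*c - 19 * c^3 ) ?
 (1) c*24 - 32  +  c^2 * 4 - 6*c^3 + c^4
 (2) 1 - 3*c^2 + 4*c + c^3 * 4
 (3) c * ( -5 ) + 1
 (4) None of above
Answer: 4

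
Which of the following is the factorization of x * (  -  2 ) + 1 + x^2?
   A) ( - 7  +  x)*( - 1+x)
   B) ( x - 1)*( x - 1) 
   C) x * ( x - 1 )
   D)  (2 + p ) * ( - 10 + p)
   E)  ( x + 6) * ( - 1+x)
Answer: B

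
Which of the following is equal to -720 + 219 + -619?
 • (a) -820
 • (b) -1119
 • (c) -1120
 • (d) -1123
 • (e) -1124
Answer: c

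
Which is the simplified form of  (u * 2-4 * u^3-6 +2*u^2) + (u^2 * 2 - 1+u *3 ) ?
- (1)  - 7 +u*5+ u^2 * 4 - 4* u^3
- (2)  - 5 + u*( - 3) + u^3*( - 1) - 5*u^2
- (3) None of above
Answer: 1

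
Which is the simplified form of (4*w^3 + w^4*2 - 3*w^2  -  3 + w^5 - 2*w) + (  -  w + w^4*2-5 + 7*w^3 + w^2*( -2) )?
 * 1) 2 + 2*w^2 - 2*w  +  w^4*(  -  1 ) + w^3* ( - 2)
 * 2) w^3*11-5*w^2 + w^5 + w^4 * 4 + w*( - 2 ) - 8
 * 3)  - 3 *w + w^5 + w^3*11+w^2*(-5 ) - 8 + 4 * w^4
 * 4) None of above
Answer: 3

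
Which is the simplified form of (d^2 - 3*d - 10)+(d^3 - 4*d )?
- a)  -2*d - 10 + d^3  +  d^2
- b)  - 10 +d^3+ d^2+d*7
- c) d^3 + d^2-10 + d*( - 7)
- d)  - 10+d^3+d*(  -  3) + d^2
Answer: c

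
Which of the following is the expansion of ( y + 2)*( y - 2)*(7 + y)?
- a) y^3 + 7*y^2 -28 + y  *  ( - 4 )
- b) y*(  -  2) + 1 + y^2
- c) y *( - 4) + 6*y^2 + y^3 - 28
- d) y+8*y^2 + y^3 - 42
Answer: a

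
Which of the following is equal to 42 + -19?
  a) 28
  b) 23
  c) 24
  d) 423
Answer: b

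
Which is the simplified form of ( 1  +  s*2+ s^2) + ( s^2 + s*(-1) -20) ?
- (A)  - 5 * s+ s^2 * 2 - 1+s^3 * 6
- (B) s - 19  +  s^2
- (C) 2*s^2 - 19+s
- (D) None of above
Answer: C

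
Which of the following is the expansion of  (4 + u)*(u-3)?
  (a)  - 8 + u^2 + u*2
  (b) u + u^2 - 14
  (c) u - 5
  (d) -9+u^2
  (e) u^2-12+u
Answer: e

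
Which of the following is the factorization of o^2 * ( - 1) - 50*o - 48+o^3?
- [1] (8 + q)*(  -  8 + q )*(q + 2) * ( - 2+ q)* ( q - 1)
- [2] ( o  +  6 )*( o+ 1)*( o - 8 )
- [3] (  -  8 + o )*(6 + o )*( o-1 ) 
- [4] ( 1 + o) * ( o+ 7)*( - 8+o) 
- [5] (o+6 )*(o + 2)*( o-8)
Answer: 2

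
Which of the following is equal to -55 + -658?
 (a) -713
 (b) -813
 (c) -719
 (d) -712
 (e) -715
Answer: a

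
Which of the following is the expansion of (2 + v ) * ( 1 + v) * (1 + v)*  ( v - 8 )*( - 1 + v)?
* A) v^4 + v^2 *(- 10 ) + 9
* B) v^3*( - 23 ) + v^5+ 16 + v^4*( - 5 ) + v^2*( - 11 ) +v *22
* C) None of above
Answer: B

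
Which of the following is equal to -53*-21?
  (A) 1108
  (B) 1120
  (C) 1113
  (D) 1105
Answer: C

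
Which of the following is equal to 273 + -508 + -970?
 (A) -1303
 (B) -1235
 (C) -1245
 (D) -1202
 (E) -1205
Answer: E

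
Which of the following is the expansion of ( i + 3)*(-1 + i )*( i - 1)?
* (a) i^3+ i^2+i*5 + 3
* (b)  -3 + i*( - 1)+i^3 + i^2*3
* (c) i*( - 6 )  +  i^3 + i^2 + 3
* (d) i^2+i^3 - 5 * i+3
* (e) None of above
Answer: d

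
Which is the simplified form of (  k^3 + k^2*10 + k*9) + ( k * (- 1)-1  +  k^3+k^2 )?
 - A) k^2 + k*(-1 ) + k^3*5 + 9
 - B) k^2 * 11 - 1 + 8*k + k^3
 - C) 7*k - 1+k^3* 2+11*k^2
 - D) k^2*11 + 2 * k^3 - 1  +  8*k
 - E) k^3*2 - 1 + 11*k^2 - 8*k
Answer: D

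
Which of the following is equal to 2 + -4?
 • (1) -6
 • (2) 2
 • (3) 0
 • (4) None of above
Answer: 4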